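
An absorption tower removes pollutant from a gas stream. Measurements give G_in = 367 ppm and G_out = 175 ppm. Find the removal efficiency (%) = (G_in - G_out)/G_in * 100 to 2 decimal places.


Efficiency = (G_in - G_out) / G_in * 100%
Efficiency = (367 - 175) / 367 * 100
Efficiency = 192 / 367 * 100
Efficiency = 52.32%


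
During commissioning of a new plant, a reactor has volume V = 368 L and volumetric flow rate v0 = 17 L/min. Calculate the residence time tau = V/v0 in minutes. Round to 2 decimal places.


tau = V / v0
tau = 368 / 17
tau = 21.65 min


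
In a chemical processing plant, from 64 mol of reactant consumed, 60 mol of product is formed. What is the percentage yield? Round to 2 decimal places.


Yield = (moles product / moles consumed) * 100%
Yield = (60 / 64) * 100
Yield = 0.9375 * 100
Yield = 93.75%


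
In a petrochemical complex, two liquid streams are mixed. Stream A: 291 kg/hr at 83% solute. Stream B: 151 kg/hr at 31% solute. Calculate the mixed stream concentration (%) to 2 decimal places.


Mass balance on solute: F1*x1 + F2*x2 = F3*x3
F3 = F1 + F2 = 291 + 151 = 442 kg/hr
x3 = (F1*x1 + F2*x2)/F3
x3 = (291*0.83 + 151*0.31) / 442
x3 = 65.24%


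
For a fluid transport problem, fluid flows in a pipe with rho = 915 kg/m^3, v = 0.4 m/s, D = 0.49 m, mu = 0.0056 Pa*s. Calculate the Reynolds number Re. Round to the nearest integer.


Re = rho * v * D / mu
Re = 915 * 0.4 * 0.49 / 0.0056
Re = 179.34 / 0.0056
Re = 32025


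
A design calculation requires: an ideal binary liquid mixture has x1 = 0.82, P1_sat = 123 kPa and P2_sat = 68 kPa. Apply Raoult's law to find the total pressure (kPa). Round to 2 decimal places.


P = x1*P1_sat + x2*P2_sat
x2 = 1 - x1 = 1 - 0.82 = 0.18
P = 0.82*123 + 0.18*68
P = 100.86 + 12.24
P = 113.10 kPa


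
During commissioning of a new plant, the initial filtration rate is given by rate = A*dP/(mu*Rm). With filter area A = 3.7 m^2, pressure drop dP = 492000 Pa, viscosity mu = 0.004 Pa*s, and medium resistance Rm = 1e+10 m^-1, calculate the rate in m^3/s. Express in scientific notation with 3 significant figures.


rate = A * dP / (mu * Rm)
rate = 3.7 * 492000 / (0.004 * 1e+10)
rate = 1820400.0 / 4.000e+07
rate = 4.55e-02 m^3/s


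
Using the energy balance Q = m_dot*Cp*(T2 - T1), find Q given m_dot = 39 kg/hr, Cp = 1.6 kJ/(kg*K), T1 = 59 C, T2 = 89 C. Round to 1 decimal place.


Q = m_dot * Cp * (T2 - T1)
Q = 39 * 1.6 * (89 - 59)
Q = 39 * 1.6 * 30
Q = 1872.0 kJ/hr


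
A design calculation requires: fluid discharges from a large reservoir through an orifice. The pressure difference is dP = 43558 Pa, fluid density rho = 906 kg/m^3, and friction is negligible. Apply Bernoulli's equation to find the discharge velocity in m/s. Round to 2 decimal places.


v = sqrt(2*dP/rho)
v = sqrt(2*43558/906)
v = sqrt(96.154525)
v = 9.81 m/s


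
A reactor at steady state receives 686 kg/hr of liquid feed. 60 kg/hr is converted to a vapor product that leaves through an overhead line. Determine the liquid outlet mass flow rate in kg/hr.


Steady-state mass balance on the main outlet: F_out = F_in - F_removed
F_out = 686 - 60
F_out = 626 kg/hr


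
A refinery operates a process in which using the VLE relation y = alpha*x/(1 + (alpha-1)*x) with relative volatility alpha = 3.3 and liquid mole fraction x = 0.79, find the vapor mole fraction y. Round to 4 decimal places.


y = alpha*x / (1 + (alpha-1)*x)
y = 3.3*0.79 / (1 + (3.3-1)*0.79)
y = 2.607 / (1 + 1.817)
y = 2.607 / 2.817
y = 0.9255


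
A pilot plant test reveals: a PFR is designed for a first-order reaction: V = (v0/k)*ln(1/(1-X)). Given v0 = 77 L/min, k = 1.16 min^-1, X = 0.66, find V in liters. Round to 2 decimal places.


V = (v0/k) * ln(1/(1-X))
V = (77/1.16) * ln(1/(1-0.66))
V = 66.37931 * ln(2.941176)
V = 66.37931 * 1.07881
V = 71.61 L


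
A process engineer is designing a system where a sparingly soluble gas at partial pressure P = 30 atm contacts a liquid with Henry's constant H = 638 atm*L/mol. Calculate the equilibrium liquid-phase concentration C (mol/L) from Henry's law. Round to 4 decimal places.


C = P / H
C = 30 / 638
C = 0.0470 mol/L


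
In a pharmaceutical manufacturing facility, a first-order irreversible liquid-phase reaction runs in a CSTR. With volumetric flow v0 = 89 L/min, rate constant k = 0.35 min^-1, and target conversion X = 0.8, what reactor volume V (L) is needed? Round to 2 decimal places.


V = v0 * X / (k * (1 - X))
V = 89 * 0.8 / (0.35 * (1 - 0.8))
V = 71.2 / (0.35 * 0.2)
V = 71.2 / 0.07
V = 1017.14 L


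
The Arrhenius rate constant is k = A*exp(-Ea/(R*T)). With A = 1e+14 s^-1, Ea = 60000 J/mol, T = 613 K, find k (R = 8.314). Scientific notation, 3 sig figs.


k = A * exp(-Ea/(R*T))
k = 1e+14 * exp(-60000 / (8.314 * 613))
k = 1e+14 * exp(-11.772827)
k = 7.71e+08


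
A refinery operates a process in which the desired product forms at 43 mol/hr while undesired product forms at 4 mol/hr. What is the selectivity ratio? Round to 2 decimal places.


S = desired product rate / undesired product rate
S = 43 / 4
S = 10.75


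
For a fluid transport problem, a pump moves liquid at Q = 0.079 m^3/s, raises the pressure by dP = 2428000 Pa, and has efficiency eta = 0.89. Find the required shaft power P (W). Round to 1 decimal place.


P = Q * dP / eta
P = 0.079 * 2428000 / 0.89
P = 191812.0 / 0.89
P = 215519.1 W


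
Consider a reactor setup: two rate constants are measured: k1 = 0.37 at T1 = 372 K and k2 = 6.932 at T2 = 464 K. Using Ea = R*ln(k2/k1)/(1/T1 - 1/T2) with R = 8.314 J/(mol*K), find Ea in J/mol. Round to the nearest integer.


Ea = R * ln(k2/k1) / (1/T1 - 1/T2)
ln(k2/k1) = ln(6.932/0.37) = 2.9304006
1/T1 - 1/T2 = 1/372 - 1/464 = 0.000532999629
Ea = 8.314 * 2.9304006 / 0.000532999629
Ea = 45710 J/mol


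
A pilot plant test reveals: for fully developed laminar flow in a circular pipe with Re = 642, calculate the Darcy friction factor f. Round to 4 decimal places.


f = 64 / Re
f = 64 / 642
f = 0.0997


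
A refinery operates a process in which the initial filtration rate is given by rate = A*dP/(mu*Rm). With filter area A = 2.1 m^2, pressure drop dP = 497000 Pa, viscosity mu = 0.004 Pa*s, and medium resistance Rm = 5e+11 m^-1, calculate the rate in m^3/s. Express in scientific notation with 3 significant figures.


rate = A * dP / (mu * Rm)
rate = 2.1 * 497000 / (0.004 * 5e+11)
rate = 1043700.0 / 2.000e+09
rate = 5.22e-04 m^3/s


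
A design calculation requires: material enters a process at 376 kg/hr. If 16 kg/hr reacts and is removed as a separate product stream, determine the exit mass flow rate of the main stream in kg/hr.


Steady-state mass balance on the main outlet: F_out = F_in - F_removed
F_out = 376 - 16
F_out = 360 kg/hr


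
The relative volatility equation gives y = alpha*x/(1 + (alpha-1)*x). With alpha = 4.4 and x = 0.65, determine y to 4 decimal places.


y = alpha*x / (1 + (alpha-1)*x)
y = 4.4*0.65 / (1 + (4.4-1)*0.65)
y = 2.86 / (1 + 2.21)
y = 2.86 / 3.21
y = 0.8910


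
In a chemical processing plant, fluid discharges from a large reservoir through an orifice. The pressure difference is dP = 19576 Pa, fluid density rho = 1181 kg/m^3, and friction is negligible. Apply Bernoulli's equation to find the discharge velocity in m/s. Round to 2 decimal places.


v = sqrt(2*dP/rho)
v = sqrt(2*19576/1181)
v = sqrt(33.151566)
v = 5.76 m/s


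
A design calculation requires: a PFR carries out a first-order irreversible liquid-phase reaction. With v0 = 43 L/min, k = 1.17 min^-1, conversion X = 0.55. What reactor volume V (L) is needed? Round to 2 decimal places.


V = (v0/k) * ln(1/(1-X))
V = (43/1.17) * ln(1/(1-0.55))
V = 36.752137 * ln(2.222222)
V = 36.752137 * 0.798508
V = 29.35 L


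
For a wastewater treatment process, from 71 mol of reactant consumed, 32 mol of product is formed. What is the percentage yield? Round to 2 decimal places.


Yield = (moles product / moles consumed) * 100%
Yield = (32 / 71) * 100
Yield = 0.4507 * 100
Yield = 45.07%


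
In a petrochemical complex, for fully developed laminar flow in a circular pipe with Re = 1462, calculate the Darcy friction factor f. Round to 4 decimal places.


f = 64 / Re
f = 64 / 1462
f = 0.0438


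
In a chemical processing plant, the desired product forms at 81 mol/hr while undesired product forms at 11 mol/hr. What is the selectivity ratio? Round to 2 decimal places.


S = desired product rate / undesired product rate
S = 81 / 11
S = 7.36


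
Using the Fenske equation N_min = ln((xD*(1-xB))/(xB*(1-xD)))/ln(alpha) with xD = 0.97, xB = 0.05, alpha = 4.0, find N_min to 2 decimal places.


N_min = ln((xD*(1-xB))/(xB*(1-xD))) / ln(alpha)
Numerator inside ln: 0.9215 / 0.0015 = 614.333333
ln(614.333333) = 6.420538
ln(alpha) = ln(4.0) = 1.386294
N_min = 6.420538 / 1.386294 = 4.63


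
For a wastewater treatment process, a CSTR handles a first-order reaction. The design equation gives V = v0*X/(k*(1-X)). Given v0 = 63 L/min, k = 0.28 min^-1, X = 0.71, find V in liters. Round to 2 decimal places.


V = v0 * X / (k * (1 - X))
V = 63 * 0.71 / (0.28 * (1 - 0.71))
V = 44.73 / (0.28 * 0.29)
V = 44.73 / 0.0812
V = 550.86 L


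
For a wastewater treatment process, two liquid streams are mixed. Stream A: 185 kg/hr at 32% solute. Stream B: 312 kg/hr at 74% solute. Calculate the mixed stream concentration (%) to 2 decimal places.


Mass balance on solute: F1*x1 + F2*x2 = F3*x3
F3 = F1 + F2 = 185 + 312 = 497 kg/hr
x3 = (F1*x1 + F2*x2)/F3
x3 = (185*0.32 + 312*0.74) / 497
x3 = 58.37%


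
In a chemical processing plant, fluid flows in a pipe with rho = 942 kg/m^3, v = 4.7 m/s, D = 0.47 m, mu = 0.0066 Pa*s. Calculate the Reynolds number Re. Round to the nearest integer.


Re = rho * v * D / mu
Re = 942 * 4.7 * 0.47 / 0.0066
Re = 2080.878 / 0.0066
Re = 315285


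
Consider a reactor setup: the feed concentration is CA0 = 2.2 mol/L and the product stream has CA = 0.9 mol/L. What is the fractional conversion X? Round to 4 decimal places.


X = (CA0 - CA) / CA0
X = (2.2 - 0.9) / 2.2
X = 1.3 / 2.2
X = 0.5909


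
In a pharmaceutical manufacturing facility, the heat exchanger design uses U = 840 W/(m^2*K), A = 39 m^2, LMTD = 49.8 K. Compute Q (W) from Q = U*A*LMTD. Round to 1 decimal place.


Q = U * A * LMTD
Q = 840 * 39 * 49.8
Q = 1631448.0 W


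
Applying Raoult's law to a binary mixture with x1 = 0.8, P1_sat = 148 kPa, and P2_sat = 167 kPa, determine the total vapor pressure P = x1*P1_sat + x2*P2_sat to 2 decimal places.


P = x1*P1_sat + x2*P2_sat
x2 = 1 - x1 = 1 - 0.8 = 0.2
P = 0.8*148 + 0.2*167
P = 118.4 + 33.4
P = 151.80 kPa


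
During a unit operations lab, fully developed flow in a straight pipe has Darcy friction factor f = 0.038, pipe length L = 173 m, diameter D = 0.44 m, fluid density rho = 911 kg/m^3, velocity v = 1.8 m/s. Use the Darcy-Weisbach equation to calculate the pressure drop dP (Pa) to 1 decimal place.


dP = f * (L/D) * (rho*v^2/2)
dP = 0.038 * (173/0.44) * (911*1.8^2/2)
L/D = 393.18181818
rho*v^2/2 = 911*3.24/2 = 1475.82
dP = 0.038 * 393.18181818 * 1475.82
dP = 22050.1 Pa


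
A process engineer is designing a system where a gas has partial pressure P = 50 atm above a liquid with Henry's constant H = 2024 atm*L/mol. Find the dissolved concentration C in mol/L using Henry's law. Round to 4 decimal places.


C = P / H
C = 50 / 2024
C = 0.0247 mol/L


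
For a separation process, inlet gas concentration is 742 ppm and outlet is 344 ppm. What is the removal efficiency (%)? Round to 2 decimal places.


Efficiency = (G_in - G_out) / G_in * 100%
Efficiency = (742 - 344) / 742 * 100
Efficiency = 398 / 742 * 100
Efficiency = 53.64%


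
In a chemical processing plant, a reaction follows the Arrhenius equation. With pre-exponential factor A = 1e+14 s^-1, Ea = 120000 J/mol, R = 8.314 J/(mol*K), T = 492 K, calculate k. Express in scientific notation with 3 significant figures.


k = A * exp(-Ea/(R*T))
k = 1e+14 * exp(-120000 / (8.314 * 492))
k = 1e+14 * exp(-29.336353)
k = 1.82e+01


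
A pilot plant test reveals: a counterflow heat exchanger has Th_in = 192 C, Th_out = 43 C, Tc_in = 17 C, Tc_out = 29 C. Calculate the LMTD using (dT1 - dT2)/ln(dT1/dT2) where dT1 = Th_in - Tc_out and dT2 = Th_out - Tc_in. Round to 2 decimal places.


dT1 = Th_in - Tc_out = 192 - 29 = 163
dT2 = Th_out - Tc_in = 43 - 17 = 26
LMTD = (dT1 - dT2) / ln(dT1/dT2)
LMTD = (163 - 26) / ln(163/26)
LMTD = 74.63 K


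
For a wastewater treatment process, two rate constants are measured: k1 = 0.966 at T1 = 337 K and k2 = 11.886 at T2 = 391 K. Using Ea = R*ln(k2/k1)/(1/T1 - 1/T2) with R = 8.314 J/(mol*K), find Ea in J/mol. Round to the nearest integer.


Ea = R * ln(k2/k1) / (1/T1 - 1/T2)
ln(k2/k1) = ln(11.886/0.966) = 2.5099527
1/T1 - 1/T2 = 1/337 - 1/391 = 0.000409814293
Ea = 8.314 * 2.5099527 / 0.000409814293
Ea = 50920 J/mol


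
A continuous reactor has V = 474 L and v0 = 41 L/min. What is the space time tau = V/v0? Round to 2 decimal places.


tau = V / v0
tau = 474 / 41
tau = 11.56 min


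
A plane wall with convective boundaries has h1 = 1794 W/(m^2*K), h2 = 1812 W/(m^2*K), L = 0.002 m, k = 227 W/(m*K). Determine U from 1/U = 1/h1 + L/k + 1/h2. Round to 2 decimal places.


1/U = 1/h1 + L/k + 1/h2
1/U = 1/1794 + 0.002/227 + 1/1812
1/U = 0.0005574136 + 8.8106e-06 + 0.0005518764
1/U = 0.0011181006
U = 894.37 W/(m^2*K)


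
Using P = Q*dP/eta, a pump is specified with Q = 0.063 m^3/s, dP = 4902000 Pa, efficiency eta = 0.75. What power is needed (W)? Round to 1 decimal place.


P = Q * dP / eta
P = 0.063 * 4902000 / 0.75
P = 308826.0 / 0.75
P = 411768.0 W


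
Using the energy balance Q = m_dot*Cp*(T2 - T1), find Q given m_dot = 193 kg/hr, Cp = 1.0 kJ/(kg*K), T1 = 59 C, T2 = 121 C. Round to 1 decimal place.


Q = m_dot * Cp * (T2 - T1)
Q = 193 * 1.0 * (121 - 59)
Q = 193 * 1.0 * 62
Q = 11966.0 kJ/hr


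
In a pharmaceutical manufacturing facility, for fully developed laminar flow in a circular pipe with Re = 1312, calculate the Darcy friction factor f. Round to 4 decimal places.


f = 64 / Re
f = 64 / 1312
f = 0.0488


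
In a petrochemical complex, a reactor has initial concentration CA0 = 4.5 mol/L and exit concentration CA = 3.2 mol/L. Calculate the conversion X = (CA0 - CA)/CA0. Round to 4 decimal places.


X = (CA0 - CA) / CA0
X = (4.5 - 3.2) / 4.5
X = 1.3 / 4.5
X = 0.2889


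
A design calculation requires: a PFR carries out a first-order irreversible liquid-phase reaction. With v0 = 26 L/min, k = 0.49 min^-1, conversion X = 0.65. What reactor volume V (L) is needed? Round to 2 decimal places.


V = (v0/k) * ln(1/(1-X))
V = (26/0.49) * ln(1/(1-0.65))
V = 53.061224 * ln(2.857143)
V = 53.061224 * 1.049822
V = 55.70 L


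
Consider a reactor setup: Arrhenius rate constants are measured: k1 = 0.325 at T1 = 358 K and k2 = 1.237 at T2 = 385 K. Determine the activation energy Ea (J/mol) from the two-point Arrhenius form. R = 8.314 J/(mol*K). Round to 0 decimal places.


Ea = R * ln(k2/k1) / (1/T1 - 1/T2)
ln(k2/k1) = ln(1.237/0.325) = 1.3366192
1/T1 - 1/T2 = 1/358 - 1/385 = 0.000195893492
Ea = 8.314 * 1.3366192 / 0.000195893492
Ea = 56728 J/mol


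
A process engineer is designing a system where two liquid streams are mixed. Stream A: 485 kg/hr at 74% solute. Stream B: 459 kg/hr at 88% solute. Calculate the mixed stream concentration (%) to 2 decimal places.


Mass balance on solute: F1*x1 + F2*x2 = F3*x3
F3 = F1 + F2 = 485 + 459 = 944 kg/hr
x3 = (F1*x1 + F2*x2)/F3
x3 = (485*0.74 + 459*0.88) / 944
x3 = 80.81%


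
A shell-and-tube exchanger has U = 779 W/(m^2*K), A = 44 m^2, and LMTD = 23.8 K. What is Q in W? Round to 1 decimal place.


Q = U * A * LMTD
Q = 779 * 44 * 23.8
Q = 815768.8 W


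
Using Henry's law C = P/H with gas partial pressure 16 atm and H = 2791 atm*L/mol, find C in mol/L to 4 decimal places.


C = P / H
C = 16 / 2791
C = 0.0057 mol/L


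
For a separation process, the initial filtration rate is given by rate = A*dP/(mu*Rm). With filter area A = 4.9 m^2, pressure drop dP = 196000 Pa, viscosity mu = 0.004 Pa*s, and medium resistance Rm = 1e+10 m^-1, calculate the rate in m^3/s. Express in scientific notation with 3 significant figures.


rate = A * dP / (mu * Rm)
rate = 4.9 * 196000 / (0.004 * 1e+10)
rate = 960400.0 / 4.000e+07
rate = 2.40e-02 m^3/s


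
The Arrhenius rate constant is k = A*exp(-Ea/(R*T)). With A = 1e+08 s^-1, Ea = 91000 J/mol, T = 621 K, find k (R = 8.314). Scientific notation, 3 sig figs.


k = A * exp(-Ea/(R*T))
k = 1e+08 * exp(-91000 / (8.314 * 621))
k = 1e+08 * exp(-17.625432)
k = 2.21e+00


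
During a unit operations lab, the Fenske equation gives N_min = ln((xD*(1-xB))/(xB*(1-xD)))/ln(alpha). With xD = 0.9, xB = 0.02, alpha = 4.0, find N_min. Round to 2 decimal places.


N_min = ln((xD*(1-xB))/(xB*(1-xD))) / ln(alpha)
Numerator inside ln: 0.882 / 0.002 = 441.0
ln(441.0) = 6.089045
ln(alpha) = ln(4.0) = 1.386294
N_min = 6.089045 / 1.386294 = 4.39


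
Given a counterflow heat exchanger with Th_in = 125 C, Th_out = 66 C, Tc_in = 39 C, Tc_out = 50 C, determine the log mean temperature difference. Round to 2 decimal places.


dT1 = Th_in - Tc_out = 125 - 50 = 75
dT2 = Th_out - Tc_in = 66 - 39 = 27
LMTD = (dT1 - dT2) / ln(dT1/dT2)
LMTD = (75 - 27) / ln(75/27)
LMTD = 46.98 K


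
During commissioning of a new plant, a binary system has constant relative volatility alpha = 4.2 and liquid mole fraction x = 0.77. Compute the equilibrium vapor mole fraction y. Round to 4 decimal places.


y = alpha*x / (1 + (alpha-1)*x)
y = 4.2*0.77 / (1 + (4.2-1)*0.77)
y = 3.234 / (1 + 2.464)
y = 3.234 / 3.464
y = 0.9336


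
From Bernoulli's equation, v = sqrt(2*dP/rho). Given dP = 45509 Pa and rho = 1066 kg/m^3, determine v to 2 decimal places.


v = sqrt(2*dP/rho)
v = sqrt(2*45509/1066)
v = sqrt(85.382739)
v = 9.24 m/s


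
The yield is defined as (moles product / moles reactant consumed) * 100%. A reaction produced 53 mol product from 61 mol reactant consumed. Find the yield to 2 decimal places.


Yield = (moles product / moles consumed) * 100%
Yield = (53 / 61) * 100
Yield = 0.8689 * 100
Yield = 86.89%


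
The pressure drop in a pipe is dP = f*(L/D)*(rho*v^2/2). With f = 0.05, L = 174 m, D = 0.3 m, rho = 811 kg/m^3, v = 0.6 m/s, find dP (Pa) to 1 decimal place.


dP = f * (L/D) * (rho*v^2/2)
dP = 0.05 * (174/0.3) * (811*0.6^2/2)
L/D = 580.0
rho*v^2/2 = 811*0.36/2 = 145.98
dP = 0.05 * 580.0 * 145.98
dP = 4233.4 Pa


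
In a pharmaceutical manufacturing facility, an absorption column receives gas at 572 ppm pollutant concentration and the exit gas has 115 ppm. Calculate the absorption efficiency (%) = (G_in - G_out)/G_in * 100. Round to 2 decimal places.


Efficiency = (G_in - G_out) / G_in * 100%
Efficiency = (572 - 115) / 572 * 100
Efficiency = 457 / 572 * 100
Efficiency = 79.90%


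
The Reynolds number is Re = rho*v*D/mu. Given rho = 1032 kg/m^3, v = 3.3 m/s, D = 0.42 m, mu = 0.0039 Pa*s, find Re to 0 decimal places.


Re = rho * v * D / mu
Re = 1032 * 3.3 * 0.42 / 0.0039
Re = 1430.352 / 0.0039
Re = 366757


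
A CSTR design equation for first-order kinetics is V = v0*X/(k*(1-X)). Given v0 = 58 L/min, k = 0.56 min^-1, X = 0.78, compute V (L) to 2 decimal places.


V = v0 * X / (k * (1 - X))
V = 58 * 0.78 / (0.56 * (1 - 0.78))
V = 45.24 / (0.56 * 0.22)
V = 45.24 / 0.1232
V = 367.21 L


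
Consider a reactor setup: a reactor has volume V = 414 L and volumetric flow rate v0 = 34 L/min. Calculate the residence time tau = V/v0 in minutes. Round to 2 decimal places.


tau = V / v0
tau = 414 / 34
tau = 12.18 min


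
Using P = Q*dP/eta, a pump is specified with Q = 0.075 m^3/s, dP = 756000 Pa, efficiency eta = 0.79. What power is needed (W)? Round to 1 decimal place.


P = Q * dP / eta
P = 0.075 * 756000 / 0.79
P = 56700.0 / 0.79
P = 71772.2 W


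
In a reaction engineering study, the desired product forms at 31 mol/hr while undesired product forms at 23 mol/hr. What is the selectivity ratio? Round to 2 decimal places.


S = desired product rate / undesired product rate
S = 31 / 23
S = 1.35


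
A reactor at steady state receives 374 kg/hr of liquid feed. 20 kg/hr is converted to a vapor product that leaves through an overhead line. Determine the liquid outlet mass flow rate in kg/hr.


Steady-state mass balance on the main outlet: F_out = F_in - F_removed
F_out = 374 - 20
F_out = 354 kg/hr


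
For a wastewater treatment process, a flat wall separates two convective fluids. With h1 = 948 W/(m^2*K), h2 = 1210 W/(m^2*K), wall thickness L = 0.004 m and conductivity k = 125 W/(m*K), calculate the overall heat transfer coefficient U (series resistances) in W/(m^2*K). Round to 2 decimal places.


1/U = 1/h1 + L/k + 1/h2
1/U = 1/948 + 0.004/125 + 1/1210
1/U = 0.0010548523 + 3.2e-05 + 0.0008264463
1/U = 0.0019132986
U = 522.66 W/(m^2*K)


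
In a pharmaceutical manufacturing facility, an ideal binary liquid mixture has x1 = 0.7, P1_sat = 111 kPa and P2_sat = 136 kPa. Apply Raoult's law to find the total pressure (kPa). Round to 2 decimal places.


P = x1*P1_sat + x2*P2_sat
x2 = 1 - x1 = 1 - 0.7 = 0.3
P = 0.7*111 + 0.3*136
P = 77.7 + 40.8
P = 118.50 kPa


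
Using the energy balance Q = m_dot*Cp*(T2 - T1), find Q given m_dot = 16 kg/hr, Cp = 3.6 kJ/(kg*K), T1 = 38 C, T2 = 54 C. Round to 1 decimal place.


Q = m_dot * Cp * (T2 - T1)
Q = 16 * 3.6 * (54 - 38)
Q = 16 * 3.6 * 16
Q = 921.6 kJ/hr


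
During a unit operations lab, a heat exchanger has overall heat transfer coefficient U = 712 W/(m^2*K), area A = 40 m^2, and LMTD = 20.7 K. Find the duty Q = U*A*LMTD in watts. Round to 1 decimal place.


Q = U * A * LMTD
Q = 712 * 40 * 20.7
Q = 589536.0 W


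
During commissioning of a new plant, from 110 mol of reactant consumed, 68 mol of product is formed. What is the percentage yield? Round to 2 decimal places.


Yield = (moles product / moles consumed) * 100%
Yield = (68 / 110) * 100
Yield = 0.6182 * 100
Yield = 61.82%


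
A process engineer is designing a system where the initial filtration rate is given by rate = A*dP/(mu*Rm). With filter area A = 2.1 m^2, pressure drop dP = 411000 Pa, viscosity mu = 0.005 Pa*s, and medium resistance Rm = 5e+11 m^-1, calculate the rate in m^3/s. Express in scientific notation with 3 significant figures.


rate = A * dP / (mu * Rm)
rate = 2.1 * 411000 / (0.005 * 5e+11)
rate = 863100.0 / 2.500e+09
rate = 3.45e-04 m^3/s


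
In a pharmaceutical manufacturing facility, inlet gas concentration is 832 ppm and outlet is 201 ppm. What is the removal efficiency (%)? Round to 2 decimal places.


Efficiency = (G_in - G_out) / G_in * 100%
Efficiency = (832 - 201) / 832 * 100
Efficiency = 631 / 832 * 100
Efficiency = 75.84%


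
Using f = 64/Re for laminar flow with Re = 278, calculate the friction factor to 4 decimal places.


f = 64 / Re
f = 64 / 278
f = 0.2302


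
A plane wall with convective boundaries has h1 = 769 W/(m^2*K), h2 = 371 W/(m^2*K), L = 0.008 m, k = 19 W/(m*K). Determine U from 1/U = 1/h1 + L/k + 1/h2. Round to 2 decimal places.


1/U = 1/h1 + L/k + 1/h2
1/U = 1/769 + 0.008/19 + 1/371
1/U = 0.0013003901 + 0.0004210526 + 0.0026954178
1/U = 0.0044168605
U = 226.41 W/(m^2*K)


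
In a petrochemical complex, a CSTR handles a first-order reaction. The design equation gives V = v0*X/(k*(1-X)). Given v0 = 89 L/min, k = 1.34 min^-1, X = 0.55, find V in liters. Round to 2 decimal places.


V = v0 * X / (k * (1 - X))
V = 89 * 0.55 / (1.34 * (1 - 0.55))
V = 48.95 / (1.34 * 0.45)
V = 48.95 / 0.603
V = 81.18 L


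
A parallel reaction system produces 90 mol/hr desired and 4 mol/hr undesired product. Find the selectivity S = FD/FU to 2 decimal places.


S = desired product rate / undesired product rate
S = 90 / 4
S = 22.50


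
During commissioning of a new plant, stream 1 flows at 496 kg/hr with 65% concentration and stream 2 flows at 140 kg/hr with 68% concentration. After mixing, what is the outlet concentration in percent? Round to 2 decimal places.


Mass balance on solute: F1*x1 + F2*x2 = F3*x3
F3 = F1 + F2 = 496 + 140 = 636 kg/hr
x3 = (F1*x1 + F2*x2)/F3
x3 = (496*0.65 + 140*0.68) / 636
x3 = 65.66%


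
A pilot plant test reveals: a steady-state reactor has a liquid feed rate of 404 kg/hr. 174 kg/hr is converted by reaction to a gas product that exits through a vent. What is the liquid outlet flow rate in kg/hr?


Steady-state mass balance on the main outlet: F_out = F_in - F_removed
F_out = 404 - 174
F_out = 230 kg/hr


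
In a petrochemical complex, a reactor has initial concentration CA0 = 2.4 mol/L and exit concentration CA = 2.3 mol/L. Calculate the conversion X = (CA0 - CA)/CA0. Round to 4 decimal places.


X = (CA0 - CA) / CA0
X = (2.4 - 2.3) / 2.4
X = 0.1 / 2.4
X = 0.0417


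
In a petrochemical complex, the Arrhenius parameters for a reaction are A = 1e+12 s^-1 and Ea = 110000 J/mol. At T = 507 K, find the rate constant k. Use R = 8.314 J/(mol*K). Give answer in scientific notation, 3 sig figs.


k = A * exp(-Ea/(R*T))
k = 1e+12 * exp(-110000 / (8.314 * 507))
k = 1e+12 * exp(-26.096046)
k = 4.64e+00


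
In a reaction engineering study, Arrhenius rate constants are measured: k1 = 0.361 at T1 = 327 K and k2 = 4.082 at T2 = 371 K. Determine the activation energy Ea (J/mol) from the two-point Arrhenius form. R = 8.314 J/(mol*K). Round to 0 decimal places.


Ea = R * ln(k2/k1) / (1/T1 - 1/T2)
ln(k2/k1) = ln(4.082/0.361) = 2.4254644
1/T1 - 1/T2 = 1/327 - 1/371 = 0.000362686186
Ea = 8.314 * 2.4254644 / 0.000362686186
Ea = 55600 J/mol


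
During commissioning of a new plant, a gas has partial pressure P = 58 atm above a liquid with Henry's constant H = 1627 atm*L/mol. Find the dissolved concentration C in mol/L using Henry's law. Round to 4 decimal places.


C = P / H
C = 58 / 1627
C = 0.0356 mol/L


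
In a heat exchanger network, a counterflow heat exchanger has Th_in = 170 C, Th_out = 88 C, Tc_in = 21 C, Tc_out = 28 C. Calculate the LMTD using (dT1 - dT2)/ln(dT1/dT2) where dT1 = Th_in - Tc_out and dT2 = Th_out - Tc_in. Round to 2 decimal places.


dT1 = Th_in - Tc_out = 170 - 28 = 142
dT2 = Th_out - Tc_in = 88 - 21 = 67
LMTD = (dT1 - dT2) / ln(dT1/dT2)
LMTD = (142 - 67) / ln(142/67)
LMTD = 99.85 K


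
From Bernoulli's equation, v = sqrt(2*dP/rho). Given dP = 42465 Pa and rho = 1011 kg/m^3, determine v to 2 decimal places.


v = sqrt(2*dP/rho)
v = sqrt(2*42465/1011)
v = sqrt(84.005935)
v = 9.17 m/s


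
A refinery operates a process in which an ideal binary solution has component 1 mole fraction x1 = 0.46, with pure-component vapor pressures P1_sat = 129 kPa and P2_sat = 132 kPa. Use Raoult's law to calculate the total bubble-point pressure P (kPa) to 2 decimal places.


P = x1*P1_sat + x2*P2_sat
x2 = 1 - x1 = 1 - 0.46 = 0.54
P = 0.46*129 + 0.54*132
P = 59.34 + 71.28
P = 130.62 kPa


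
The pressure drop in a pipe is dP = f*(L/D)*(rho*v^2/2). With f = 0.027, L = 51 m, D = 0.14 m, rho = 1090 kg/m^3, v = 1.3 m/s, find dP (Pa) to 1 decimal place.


dP = f * (L/D) * (rho*v^2/2)
dP = 0.027 * (51/0.14) * (1090*1.3^2/2)
L/D = 364.28571429
rho*v^2/2 = 1090*1.69/2 = 921.05
dP = 0.027 * 364.28571429 * 921.05
dP = 9059.2 Pa


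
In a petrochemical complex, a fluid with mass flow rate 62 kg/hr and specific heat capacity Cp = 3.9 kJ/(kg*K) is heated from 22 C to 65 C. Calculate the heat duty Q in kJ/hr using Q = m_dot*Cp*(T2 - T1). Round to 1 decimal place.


Q = m_dot * Cp * (T2 - T1)
Q = 62 * 3.9 * (65 - 22)
Q = 62 * 3.9 * 43
Q = 10397.4 kJ/hr


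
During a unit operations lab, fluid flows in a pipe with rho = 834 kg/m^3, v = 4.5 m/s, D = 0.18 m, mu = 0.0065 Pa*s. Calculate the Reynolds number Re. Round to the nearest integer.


Re = rho * v * D / mu
Re = 834 * 4.5 * 0.18 / 0.0065
Re = 675.54 / 0.0065
Re = 103929


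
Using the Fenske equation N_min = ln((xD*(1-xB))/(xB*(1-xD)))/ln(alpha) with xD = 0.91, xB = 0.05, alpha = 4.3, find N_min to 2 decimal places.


N_min = ln((xD*(1-xB))/(xB*(1-xD))) / ln(alpha)
Numerator inside ln: 0.8645 / 0.0045 = 192.111111
ln(192.111111) = 5.258074
ln(alpha) = ln(4.3) = 1.458615
N_min = 5.258074 / 1.458615 = 3.60


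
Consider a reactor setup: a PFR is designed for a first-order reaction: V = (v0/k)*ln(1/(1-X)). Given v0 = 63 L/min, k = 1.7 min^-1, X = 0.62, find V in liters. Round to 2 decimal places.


V = (v0/k) * ln(1/(1-X))
V = (63/1.7) * ln(1/(1-0.62))
V = 37.058824 * ln(2.631579)
V = 37.058824 * 0.967584
V = 35.86 L


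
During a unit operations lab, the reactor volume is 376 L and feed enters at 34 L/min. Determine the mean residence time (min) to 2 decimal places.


tau = V / v0
tau = 376 / 34
tau = 11.06 min


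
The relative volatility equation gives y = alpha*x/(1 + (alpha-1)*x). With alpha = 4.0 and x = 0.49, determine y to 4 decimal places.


y = alpha*x / (1 + (alpha-1)*x)
y = 4.0*0.49 / (1 + (4.0-1)*0.49)
y = 1.96 / (1 + 1.47)
y = 1.96 / 2.47
y = 0.7935


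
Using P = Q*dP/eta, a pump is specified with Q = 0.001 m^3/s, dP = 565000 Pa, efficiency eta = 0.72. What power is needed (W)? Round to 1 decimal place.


P = Q * dP / eta
P = 0.001 * 565000 / 0.72
P = 565.0 / 0.72
P = 784.7 W


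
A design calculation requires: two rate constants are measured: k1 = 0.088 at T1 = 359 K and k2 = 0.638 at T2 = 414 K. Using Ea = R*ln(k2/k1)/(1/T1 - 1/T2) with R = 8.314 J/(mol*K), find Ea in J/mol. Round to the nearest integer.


Ea = R * ln(k2/k1) / (1/T1 - 1/T2)
ln(k2/k1) = ln(0.638/0.088) = 1.9810015
1/T1 - 1/T2 = 1/359 - 1/414 = 0.000370056383
Ea = 8.314 * 1.9810015 / 0.000370056383
Ea = 44507 J/mol


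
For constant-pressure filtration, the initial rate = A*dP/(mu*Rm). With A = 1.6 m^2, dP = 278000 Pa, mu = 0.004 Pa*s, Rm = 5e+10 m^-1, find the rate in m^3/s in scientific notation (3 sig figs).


rate = A * dP / (mu * Rm)
rate = 1.6 * 278000 / (0.004 * 5e+10)
rate = 444800.0 / 2.000e+08
rate = 2.22e-03 m^3/s


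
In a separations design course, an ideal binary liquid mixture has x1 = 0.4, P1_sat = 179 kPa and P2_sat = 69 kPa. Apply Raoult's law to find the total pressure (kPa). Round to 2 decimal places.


P = x1*P1_sat + x2*P2_sat
x2 = 1 - x1 = 1 - 0.4 = 0.6
P = 0.4*179 + 0.6*69
P = 71.6 + 41.4
P = 113.00 kPa


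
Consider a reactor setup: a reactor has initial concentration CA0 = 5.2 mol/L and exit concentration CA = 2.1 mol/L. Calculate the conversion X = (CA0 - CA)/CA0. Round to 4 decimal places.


X = (CA0 - CA) / CA0
X = (5.2 - 2.1) / 5.2
X = 3.1 / 5.2
X = 0.5962


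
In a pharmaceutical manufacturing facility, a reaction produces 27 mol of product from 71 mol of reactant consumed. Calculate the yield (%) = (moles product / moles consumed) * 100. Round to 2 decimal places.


Yield = (moles product / moles consumed) * 100%
Yield = (27 / 71) * 100
Yield = 0.3803 * 100
Yield = 38.03%


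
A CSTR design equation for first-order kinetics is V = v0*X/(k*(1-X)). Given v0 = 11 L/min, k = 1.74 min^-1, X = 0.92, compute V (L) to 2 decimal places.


V = v0 * X / (k * (1 - X))
V = 11 * 0.92 / (1.74 * (1 - 0.92))
V = 10.12 / (1.74 * 0.08)
V = 10.12 / 0.1392
V = 72.70 L


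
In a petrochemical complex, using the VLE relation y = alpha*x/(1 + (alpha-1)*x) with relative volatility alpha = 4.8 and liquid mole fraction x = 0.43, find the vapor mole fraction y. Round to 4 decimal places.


y = alpha*x / (1 + (alpha-1)*x)
y = 4.8*0.43 / (1 + (4.8-1)*0.43)
y = 2.064 / (1 + 1.634)
y = 2.064 / 2.634
y = 0.7836


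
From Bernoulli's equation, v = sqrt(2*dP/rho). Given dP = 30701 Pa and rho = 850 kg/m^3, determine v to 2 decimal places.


v = sqrt(2*dP/rho)
v = sqrt(2*30701/850)
v = sqrt(72.237647)
v = 8.50 m/s


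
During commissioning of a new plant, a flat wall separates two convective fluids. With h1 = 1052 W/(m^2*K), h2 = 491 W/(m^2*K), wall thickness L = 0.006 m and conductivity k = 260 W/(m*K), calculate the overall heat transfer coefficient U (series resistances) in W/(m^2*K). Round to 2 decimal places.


1/U = 1/h1 + L/k + 1/h2
1/U = 1/1052 + 0.006/260 + 1/491
1/U = 0.0009505703 + 2.30769e-05 + 0.0020366599
1/U = 0.0030103071
U = 332.19 W/(m^2*K)


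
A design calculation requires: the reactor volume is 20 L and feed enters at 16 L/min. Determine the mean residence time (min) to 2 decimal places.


tau = V / v0
tau = 20 / 16
tau = 1.25 min


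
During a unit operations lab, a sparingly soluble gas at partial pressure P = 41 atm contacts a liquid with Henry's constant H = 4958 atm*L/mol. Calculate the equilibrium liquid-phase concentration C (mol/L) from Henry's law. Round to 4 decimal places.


C = P / H
C = 41 / 4958
C = 0.0083 mol/L


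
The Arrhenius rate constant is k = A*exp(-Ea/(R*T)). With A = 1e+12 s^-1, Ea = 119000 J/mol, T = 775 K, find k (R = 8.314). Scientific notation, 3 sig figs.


k = A * exp(-Ea/(R*T))
k = 1e+12 * exp(-119000 / (8.314 * 775))
k = 1e+12 * exp(-18.468654)
k = 9.53e+03


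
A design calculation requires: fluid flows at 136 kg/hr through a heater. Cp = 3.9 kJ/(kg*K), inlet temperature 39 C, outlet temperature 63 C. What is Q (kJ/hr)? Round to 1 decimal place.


Q = m_dot * Cp * (T2 - T1)
Q = 136 * 3.9 * (63 - 39)
Q = 136 * 3.9 * 24
Q = 12729.6 kJ/hr


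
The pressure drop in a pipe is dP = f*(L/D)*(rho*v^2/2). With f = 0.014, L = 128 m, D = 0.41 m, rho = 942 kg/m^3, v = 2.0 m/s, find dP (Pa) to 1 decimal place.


dP = f * (L/D) * (rho*v^2/2)
dP = 0.014 * (128/0.41) * (942*2.0^2/2)
L/D = 312.19512195
rho*v^2/2 = 942*4.0/2 = 1884.0
dP = 0.014 * 312.19512195 * 1884.0
dP = 8234.5 Pa


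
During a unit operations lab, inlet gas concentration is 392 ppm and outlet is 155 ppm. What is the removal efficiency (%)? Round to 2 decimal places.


Efficiency = (G_in - G_out) / G_in * 100%
Efficiency = (392 - 155) / 392 * 100
Efficiency = 237 / 392 * 100
Efficiency = 60.46%


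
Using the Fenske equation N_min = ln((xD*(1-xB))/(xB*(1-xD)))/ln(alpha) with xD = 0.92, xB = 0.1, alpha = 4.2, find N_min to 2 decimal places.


N_min = ln((xD*(1-xB))/(xB*(1-xD))) / ln(alpha)
Numerator inside ln: 0.828 / 0.008 = 103.5
ln(103.5) = 4.639572
ln(alpha) = ln(4.2) = 1.435085
N_min = 4.639572 / 1.435085 = 3.23


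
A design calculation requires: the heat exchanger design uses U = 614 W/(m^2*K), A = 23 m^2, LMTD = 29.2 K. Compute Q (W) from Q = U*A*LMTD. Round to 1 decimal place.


Q = U * A * LMTD
Q = 614 * 23 * 29.2
Q = 412362.4 W


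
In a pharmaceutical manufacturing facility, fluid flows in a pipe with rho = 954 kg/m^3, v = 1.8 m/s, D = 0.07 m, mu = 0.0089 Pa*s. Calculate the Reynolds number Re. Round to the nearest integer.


Re = rho * v * D / mu
Re = 954 * 1.8 * 0.07 / 0.0089
Re = 120.204 / 0.0089
Re = 13506


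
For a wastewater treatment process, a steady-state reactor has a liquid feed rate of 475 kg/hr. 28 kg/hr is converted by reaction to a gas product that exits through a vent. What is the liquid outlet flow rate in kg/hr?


Steady-state mass balance on the main outlet: F_out = F_in - F_removed
F_out = 475 - 28
F_out = 447 kg/hr


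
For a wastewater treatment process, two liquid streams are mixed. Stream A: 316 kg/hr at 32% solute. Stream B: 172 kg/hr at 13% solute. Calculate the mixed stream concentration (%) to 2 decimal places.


Mass balance on solute: F1*x1 + F2*x2 = F3*x3
F3 = F1 + F2 = 316 + 172 = 488 kg/hr
x3 = (F1*x1 + F2*x2)/F3
x3 = (316*0.32 + 172*0.13) / 488
x3 = 25.30%


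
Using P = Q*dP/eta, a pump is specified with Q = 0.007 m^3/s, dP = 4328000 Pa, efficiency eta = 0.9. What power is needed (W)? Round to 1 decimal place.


P = Q * dP / eta
P = 0.007 * 4328000 / 0.9
P = 30296.0 / 0.9
P = 33662.2 W


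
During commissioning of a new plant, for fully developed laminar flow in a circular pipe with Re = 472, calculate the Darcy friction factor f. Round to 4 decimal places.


f = 64 / Re
f = 64 / 472
f = 0.1356


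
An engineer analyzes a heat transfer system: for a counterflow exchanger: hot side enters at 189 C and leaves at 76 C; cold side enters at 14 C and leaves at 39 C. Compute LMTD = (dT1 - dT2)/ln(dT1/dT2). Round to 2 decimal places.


dT1 = Th_in - Tc_out = 189 - 39 = 150
dT2 = Th_out - Tc_in = 76 - 14 = 62
LMTD = (dT1 - dT2) / ln(dT1/dT2)
LMTD = (150 - 62) / ln(150/62)
LMTD = 99.60 K


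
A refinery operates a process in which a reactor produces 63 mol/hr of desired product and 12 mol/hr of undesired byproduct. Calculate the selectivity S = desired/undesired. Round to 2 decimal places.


S = desired product rate / undesired product rate
S = 63 / 12
S = 5.25


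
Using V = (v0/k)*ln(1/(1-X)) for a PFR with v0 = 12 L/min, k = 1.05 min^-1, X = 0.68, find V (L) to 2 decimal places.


V = (v0/k) * ln(1/(1-X))
V = (12/1.05) * ln(1/(1-0.68))
V = 11.428571 * ln(3.125)
V = 11.428571 * 1.139434
V = 13.02 L


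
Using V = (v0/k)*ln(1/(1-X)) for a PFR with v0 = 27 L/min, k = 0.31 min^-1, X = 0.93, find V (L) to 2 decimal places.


V = (v0/k) * ln(1/(1-X))
V = (27/0.31) * ln(1/(1-0.93))
V = 87.096774 * ln(14.285714)
V = 87.096774 * 2.65926
V = 231.61 L


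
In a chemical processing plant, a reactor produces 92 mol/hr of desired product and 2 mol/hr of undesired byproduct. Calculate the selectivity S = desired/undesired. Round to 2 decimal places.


S = desired product rate / undesired product rate
S = 92 / 2
S = 46.00


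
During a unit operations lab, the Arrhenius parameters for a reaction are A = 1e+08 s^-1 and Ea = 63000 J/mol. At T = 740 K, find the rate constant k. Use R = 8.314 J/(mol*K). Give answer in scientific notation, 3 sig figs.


k = A * exp(-Ea/(R*T))
k = 1e+08 * exp(-63000 / (8.314 * 740))
k = 1e+08 * exp(-10.239973)
k = 3.57e+03


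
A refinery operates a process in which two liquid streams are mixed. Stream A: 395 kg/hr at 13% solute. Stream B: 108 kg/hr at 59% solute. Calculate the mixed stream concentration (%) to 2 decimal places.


Mass balance on solute: F1*x1 + F2*x2 = F3*x3
F3 = F1 + F2 = 395 + 108 = 503 kg/hr
x3 = (F1*x1 + F2*x2)/F3
x3 = (395*0.13 + 108*0.59) / 503
x3 = 22.88%


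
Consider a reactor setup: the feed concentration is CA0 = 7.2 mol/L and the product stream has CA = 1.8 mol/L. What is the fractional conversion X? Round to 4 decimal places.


X = (CA0 - CA) / CA0
X = (7.2 - 1.8) / 7.2
X = 5.4 / 7.2
X = 0.7500


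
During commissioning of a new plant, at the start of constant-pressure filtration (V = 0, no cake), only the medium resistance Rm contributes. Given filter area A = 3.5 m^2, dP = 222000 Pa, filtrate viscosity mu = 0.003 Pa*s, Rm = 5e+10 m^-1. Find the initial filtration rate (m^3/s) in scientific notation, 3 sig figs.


rate = A * dP / (mu * Rm)
rate = 3.5 * 222000 / (0.003 * 5e+10)
rate = 777000.0 / 1.500e+08
rate = 5.18e-03 m^3/s


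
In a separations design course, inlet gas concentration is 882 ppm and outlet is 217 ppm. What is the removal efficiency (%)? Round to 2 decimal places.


Efficiency = (G_in - G_out) / G_in * 100%
Efficiency = (882 - 217) / 882 * 100
Efficiency = 665 / 882 * 100
Efficiency = 75.40%


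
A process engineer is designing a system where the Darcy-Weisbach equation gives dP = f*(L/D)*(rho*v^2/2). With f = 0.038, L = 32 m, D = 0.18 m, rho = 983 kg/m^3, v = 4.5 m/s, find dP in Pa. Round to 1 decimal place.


dP = f * (L/D) * (rho*v^2/2)
dP = 0.038 * (32/0.18) * (983*4.5^2/2)
L/D = 177.77777778
rho*v^2/2 = 983*20.25/2 = 9952.875
dP = 0.038 * 177.77777778 * 9952.875
dP = 67237.2 Pa


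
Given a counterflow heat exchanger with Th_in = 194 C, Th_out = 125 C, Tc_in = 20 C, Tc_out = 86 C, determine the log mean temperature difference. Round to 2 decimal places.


dT1 = Th_in - Tc_out = 194 - 86 = 108
dT2 = Th_out - Tc_in = 125 - 20 = 105
LMTD = (dT1 - dT2) / ln(dT1/dT2)
LMTD = (108 - 105) / ln(108/105)
LMTD = 106.49 K


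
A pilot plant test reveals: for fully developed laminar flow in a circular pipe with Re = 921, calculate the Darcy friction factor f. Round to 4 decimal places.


f = 64 / Re
f = 64 / 921
f = 0.0695
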